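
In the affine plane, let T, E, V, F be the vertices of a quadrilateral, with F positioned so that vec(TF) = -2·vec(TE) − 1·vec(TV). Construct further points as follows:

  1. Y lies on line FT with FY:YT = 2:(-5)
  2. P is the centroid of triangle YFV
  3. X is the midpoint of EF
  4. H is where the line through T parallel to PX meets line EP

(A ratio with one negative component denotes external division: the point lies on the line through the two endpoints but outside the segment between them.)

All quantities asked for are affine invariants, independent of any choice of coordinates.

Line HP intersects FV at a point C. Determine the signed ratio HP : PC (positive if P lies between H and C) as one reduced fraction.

HP:PC = -11

Set T = (0, 0), E = (1, 0), V = (0, 1), F = (-2, -1); any affine frame gives the same invariant.
1. Y lies on line FT with FY:YT = 2:(-5) ⇒ Y = (-10/3, -5/3)
2. P is the centroid of triangle YFV ⇒ P = (-16/9, -5/9)
3. X is the midpoint of EF ⇒ X = (-1/2, -1/2)
4. H is where the line through T parallel to PX meets line EP ⇒ H = (23/18, 1/18)
line HP meets FV at C = (-3/2, -1/2)
P = H + t·(C−H) with t = 11/10, so HP:PC = 11/10:-1/10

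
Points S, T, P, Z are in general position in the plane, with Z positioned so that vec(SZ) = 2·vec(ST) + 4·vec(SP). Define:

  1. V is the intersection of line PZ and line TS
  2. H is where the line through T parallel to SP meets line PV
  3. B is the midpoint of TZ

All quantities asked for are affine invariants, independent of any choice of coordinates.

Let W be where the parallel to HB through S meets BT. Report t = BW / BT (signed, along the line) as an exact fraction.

t = 7/5

Choose coordinates S = (0, 0), T = (1, 0), P = (0, 1), Z = (2, 4).
1. V is the intersection of line PZ and line TS ⇒ V = (-2/3, 0)
2. H is where the line through T parallel to SP meets line PV ⇒ H = (1, 5/2)
3. B is the midpoint of TZ ⇒ B = (3/2, 2)
through S parallel to HB: direction (1/2, -1/2); meets BT at W = (4/5, -4/5)
W = B + t·(T−B) with t = 7/5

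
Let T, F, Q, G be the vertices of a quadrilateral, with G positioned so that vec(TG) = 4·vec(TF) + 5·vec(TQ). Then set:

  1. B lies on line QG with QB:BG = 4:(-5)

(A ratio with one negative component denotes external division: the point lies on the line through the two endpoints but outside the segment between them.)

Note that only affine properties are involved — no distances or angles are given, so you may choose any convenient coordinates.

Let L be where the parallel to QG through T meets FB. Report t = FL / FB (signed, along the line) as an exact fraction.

t = 1/2

Choose coordinates T = (0, 0), F = (1, 0), Q = (0, 1), G = (4, 5).
1. B lies on line QG with QB:BG = 4:(-5) ⇒ B = (-16, -15)
through T parallel to QG: direction (4, 4); meets FB at L = (-15/2, -15/2)
L = F + t·(B−F) with t = 1/2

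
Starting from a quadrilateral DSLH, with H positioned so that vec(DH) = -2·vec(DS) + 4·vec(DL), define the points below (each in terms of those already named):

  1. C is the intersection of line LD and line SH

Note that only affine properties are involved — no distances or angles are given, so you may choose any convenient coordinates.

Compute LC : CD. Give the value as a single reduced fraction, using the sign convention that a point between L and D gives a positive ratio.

LC:CD = -1/4

Choose coordinates D = (0, 0), S = (1, 0), L = (0, 1), H = (-2, 4).
1. C is the intersection of line LD and line SH ⇒ C = (0, 4/3)
C = L + t·(D−L) with t = -1/3, so LC:CD = t:(1−t) = -1/3:4/3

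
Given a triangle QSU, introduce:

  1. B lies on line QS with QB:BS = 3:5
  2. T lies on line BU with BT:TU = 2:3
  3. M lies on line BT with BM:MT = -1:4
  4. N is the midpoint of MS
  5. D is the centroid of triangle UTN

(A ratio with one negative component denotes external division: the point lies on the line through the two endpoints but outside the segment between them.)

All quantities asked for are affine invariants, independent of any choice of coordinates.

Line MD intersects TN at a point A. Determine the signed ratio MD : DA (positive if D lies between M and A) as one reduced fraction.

Set Q = (0, 0), S = (1, 0), U = (0, 1); any affine frame gives the same invariant.
1. B lies on line QS with QB:BS = 3:5 ⇒ B = (3/8, 0)
2. T lies on line BU with BT:TU = 2:3 ⇒ T = (9/40, 2/5)
3. M lies on line BT with BM:MT = -1:4 ⇒ M = (17/40, -2/15)
4. N is the midpoint of MS ⇒ N = (57/80, -1/15)
5. D is the centroid of triangle UTN ⇒ D = (5/16, 4/9)
line MD meets TN at A = (151/440, 142/495)
D = M + t·(A−M) with t = 11/8, so MD:DA = 11/8:-3/8

MD:DA = -11/3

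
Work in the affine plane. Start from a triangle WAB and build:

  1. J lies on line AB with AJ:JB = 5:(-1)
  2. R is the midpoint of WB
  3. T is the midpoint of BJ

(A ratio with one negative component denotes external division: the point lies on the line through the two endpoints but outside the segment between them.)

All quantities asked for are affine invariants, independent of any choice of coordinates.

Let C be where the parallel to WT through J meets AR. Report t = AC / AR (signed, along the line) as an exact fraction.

t = 20/17

Work in coordinates with W = (0, 0), A = (1, 0), B = (0, 1).
1. J lies on line AB with AJ:JB = 5:(-1) ⇒ J = (-1/4, 5/4)
2. R is the midpoint of WB ⇒ R = (0, 1/2)
3. T is the midpoint of BJ ⇒ T = (-1/8, 9/8)
through J parallel to WT: direction (-1/8, 9/8); meets AR at C = (-3/17, 10/17)
C = A + t·(R−A) with t = 20/17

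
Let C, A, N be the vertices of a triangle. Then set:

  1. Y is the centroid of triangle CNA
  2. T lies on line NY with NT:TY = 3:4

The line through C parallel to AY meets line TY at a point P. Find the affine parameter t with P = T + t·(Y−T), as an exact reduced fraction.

t = 11/4

Assign C = (0, 0), A = (1, 0), N = (0, 1) — the answer is frame-independent, so this choice is without loss of generality.
1. Y is the centroid of triangle CNA ⇒ Y = (1/3, 1/3)
2. T lies on line NY with NT:TY = 3:4 ⇒ T = (1/7, 5/7)
through C parallel to AY: direction (-2/3, 1/3); meets TY at P = (2/3, -1/3)
P = T + t·(Y−T) with t = 11/4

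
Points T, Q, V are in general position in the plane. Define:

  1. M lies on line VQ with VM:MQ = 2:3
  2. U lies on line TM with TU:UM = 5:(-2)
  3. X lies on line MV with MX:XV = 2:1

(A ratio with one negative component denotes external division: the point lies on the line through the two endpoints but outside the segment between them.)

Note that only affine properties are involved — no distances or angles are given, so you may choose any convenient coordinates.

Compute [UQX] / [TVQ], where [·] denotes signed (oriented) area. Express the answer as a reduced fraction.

Assign T = (0, 0), Q = (1, 0), V = (0, 1) — the answer is frame-independent, so this choice is without loss of generality.
1. M lies on line VQ with VM:MQ = 2:3 ⇒ M = (2/5, 3/5)
2. U lies on line TM with TU:UM = 5:(-2) ⇒ U = (2/3, 1)
3. X lies on line MV with MX:XV = 2:1 ⇒ X = (2/15, 13/15)
2·[UQX] = -26/45, 2·[TVQ] = -1
[UQX]:[TVQ] = -26/45:-1 = 26/45

[UQX]:[TVQ] = 26/45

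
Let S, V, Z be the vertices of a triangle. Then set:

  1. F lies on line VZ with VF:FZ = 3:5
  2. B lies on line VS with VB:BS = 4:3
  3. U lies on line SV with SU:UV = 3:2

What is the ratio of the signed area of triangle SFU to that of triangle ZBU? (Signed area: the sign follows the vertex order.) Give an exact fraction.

[SFU]:[ZBU] = -21/16

Assign S = (0, 0), V = (1, 0), Z = (0, 1) — the answer is frame-independent, so this choice is without loss of generality.
1. F lies on line VZ with VF:FZ = 3:5 ⇒ F = (5/8, 3/8)
2. B lies on line VS with VB:BS = 4:3 ⇒ B = (3/7, 0)
3. U lies on line SV with SU:UV = 3:2 ⇒ U = (3/5, 0)
2·[SFU] = -9/40, 2·[ZBU] = 6/35
[SFU]:[ZBU] = -9/40:6/35 = -21/16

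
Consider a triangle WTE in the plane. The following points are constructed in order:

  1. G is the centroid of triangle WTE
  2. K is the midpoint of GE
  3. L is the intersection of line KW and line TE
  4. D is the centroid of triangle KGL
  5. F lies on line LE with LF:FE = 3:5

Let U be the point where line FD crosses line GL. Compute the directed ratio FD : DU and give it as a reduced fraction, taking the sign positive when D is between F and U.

FD:DU = 5/4

Set W = (0, 0), T = (1, 0), E = (0, 1); any affine frame gives the same invariant.
1. G is the centroid of triangle WTE ⇒ G = (1/3, 1/3)
2. K is the midpoint of GE ⇒ K = (1/6, 2/3)
3. L is the intersection of line KW and line TE ⇒ L = (1/5, 4/5)
4. D is the centroid of triangle KGL ⇒ D = (7/30, 3/5)
5. F lies on line LE with LF:FE = 3:5 ⇒ F = (1/8, 7/8)
line FD meets GL at U = (8/25, 19/50)
D = F + t·(U−F) with t = 5/9, so FD:DU = 5/9:4/9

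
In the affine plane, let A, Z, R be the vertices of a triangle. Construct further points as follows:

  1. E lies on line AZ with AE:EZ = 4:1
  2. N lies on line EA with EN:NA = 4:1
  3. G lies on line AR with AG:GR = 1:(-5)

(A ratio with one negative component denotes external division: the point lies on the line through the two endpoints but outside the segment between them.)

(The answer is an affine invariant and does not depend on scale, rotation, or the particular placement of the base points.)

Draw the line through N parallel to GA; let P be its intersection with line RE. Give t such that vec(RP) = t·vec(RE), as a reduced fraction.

t = 1/5

Set A = (0, 0), Z = (1, 0), R = (0, 1); any affine frame gives the same invariant.
1. E lies on line AZ with AE:EZ = 4:1 ⇒ E = (4/5, 0)
2. N lies on line EA with EN:NA = 4:1 ⇒ N = (4/25, 0)
3. G lies on line AR with AG:GR = 1:(-5) ⇒ G = (0, -1/4)
through N parallel to GA: direction (0, 1/4); meets RE at P = (4/25, 4/5)
P = R + t·(E−R) with t = 1/5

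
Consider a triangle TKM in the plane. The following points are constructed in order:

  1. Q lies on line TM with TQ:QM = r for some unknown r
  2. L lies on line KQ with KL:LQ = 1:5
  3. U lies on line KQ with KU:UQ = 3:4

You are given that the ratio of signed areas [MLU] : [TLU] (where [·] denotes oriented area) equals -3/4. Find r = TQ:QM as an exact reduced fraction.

Assign T = (0, 0), K = (1, 0), M = (0, 1) — the answer is frame-independent, so this choice is without loss of generality.
1. With TQ:QM = r, write λ = r/(r+1) so Q = T + λ·(M−T); Q is affine-linear in λ
2. L lies on line KQ with KL:LQ = 1:5 ⇒ L is an affine combination of earlier points and hence also affine-linear in λ
3. U lies on line KQ with KU:UQ = 3:4 ⇒ U is an affine combination of earlier points and hence also affine-linear in λ
Every point depending on Q is an affine combination of Q and λ-independent points, so each such coordinate is linear in λ; the λ² term in each signed area is a multiple of (M−T)×(M−T) = 0, so 2·[MLU] and 2·[TLU] are each linear in λ. Evaluating at λ=0 and λ=1:
  2·[MLU] = 11/42·λ − 11/42,   2·[TLU] = 11/42·λ
So [MLU]:[TLU] = (11/42·λ − 11/42) / (11/42·λ). Setting this equal to -3/4:
  11/42·λ − 11/42 = -3/4·(11/42·λ)  ⇒  λ = 4/7
Then r = λ/(1−λ) = (4/7)/(3/7) = 4/3. Check: with r = 4/3, Q = (0, 4/7) and [MLU]:[TLU] = -3/4 as required.

r = 4/3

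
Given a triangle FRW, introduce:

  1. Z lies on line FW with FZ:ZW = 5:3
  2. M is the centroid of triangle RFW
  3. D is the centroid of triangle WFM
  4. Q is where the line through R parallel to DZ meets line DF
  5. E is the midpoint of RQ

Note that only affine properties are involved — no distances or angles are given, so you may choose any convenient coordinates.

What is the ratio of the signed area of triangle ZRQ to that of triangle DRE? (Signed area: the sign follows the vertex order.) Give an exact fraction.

[ZRQ]:[DRE] = 2

Work in coordinates with F = (0, 0), R = (1, 0), W = (0, 1).
1. Z lies on line FW with FZ:ZW = 5:3 ⇒ Z = (0, 5/8)
2. M is the centroid of triangle RFW ⇒ M = (1/3, 1/3)
3. D is the centroid of triangle WFM ⇒ D = (1/9, 4/9)
4. Q is where the line through R parallel to DZ meets line DF ⇒ Q = (13/45, 52/45)
5. E is the midpoint of RQ ⇒ E = (29/45, 26/45)
2·[ZRQ] = 32/45, 2·[DRE] = 16/45
[ZRQ]:[DRE] = 32/45:16/45 = 2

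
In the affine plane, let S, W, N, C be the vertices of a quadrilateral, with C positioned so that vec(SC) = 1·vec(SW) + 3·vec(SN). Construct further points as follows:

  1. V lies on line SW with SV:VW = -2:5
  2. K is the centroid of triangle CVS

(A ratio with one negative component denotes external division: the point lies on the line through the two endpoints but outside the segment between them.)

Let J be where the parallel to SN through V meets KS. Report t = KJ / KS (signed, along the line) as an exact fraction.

Set S = (0, 0), W = (1, 0), N = (0, 1), C = (1, 3); any affine frame gives the same invariant.
1. V lies on line SW with SV:VW = -2:5 ⇒ V = (-2/3, 0)
2. K is the centroid of triangle CVS ⇒ K = (1/9, 1)
through V parallel to SN: direction (0, 1); meets KS at J = (-2/3, -6)
J = K + t·(S−K) with t = 7

t = 7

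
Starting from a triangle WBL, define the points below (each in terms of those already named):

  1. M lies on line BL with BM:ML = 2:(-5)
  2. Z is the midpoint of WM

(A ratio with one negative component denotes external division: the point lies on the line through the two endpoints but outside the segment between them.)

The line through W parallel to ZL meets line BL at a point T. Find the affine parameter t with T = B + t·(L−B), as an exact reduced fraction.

t = 8/3

Set W = (0, 0), B = (1, 0), L = (0, 1); any affine frame gives the same invariant.
1. M lies on line BL with BM:ML = 2:(-5) ⇒ M = (5/3, -2/3)
2. Z is the midpoint of WM ⇒ Z = (5/6, -1/3)
through W parallel to ZL: direction (-5/6, 4/3); meets BL at T = (-5/3, 8/3)
T = B + t·(L−B) with t = 8/3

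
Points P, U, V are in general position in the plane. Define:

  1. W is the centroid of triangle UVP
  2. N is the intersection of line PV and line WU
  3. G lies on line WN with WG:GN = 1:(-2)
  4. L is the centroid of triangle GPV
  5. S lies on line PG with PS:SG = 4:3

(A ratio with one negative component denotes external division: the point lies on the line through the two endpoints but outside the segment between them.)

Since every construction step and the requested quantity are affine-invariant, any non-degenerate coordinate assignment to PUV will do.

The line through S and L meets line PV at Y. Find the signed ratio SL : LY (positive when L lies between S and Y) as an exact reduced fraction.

SL:LY = 5/7

Set P = (0, 0), U = (1, 0), V = (0, 1); any affine frame gives the same invariant.
1. W is the centroid of triangle UVP ⇒ W = (1/3, 1/3)
2. N is the intersection of line PV and line WU ⇒ N = (0, 1/2)
3. G lies on line WN with WG:GN = 1:(-2) ⇒ G = (2/3, 1/6)
4. L is the centroid of triangle GPV ⇒ L = (2/9, 7/18)
5. S lies on line PG with PS:SG = 4:3 ⇒ S = (8/21, 2/21)
line SL meets PV at Y = (0, 4/5)
L = S + t·(Y−S) with t = 5/12, so SL:LY = 5/12:7/12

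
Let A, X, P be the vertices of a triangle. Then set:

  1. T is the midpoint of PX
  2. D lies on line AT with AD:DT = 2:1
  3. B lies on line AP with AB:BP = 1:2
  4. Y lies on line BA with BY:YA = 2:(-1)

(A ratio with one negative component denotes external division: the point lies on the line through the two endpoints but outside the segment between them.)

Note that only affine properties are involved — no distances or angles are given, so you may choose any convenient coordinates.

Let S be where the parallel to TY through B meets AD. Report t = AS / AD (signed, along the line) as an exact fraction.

t = -3/2

Work in coordinates with A = (0, 0), X = (1, 0), P = (0, 1).
1. T is the midpoint of PX ⇒ T = (1/2, 1/2)
2. D lies on line AT with AD:DT = 2:1 ⇒ D = (1/3, 1/3)
3. B lies on line AP with AB:BP = 1:2 ⇒ B = (0, 1/3)
4. Y lies on line BA with BY:YA = 2:(-1) ⇒ Y = (0, -1/3)
through B parallel to TY: direction (-1/2, -5/6); meets AD at S = (-1/2, -1/2)
S = A + t·(D−A) with t = -3/2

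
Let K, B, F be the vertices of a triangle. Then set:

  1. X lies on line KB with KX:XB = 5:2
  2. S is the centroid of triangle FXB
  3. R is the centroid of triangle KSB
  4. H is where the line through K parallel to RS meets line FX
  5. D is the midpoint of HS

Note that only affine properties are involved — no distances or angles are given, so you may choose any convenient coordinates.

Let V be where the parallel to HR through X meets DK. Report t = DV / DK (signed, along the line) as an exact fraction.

t = -7/103

Assign K = (0, 0), B = (1, 0), F = (0, 1) — the answer is frame-independent, so this choice is without loss of generality.
1. X lies on line KB with KX:XB = 5:2 ⇒ X = (5/7, 0)
2. S is the centroid of triangle FXB ⇒ S = (4/7, 1/3)
3. R is the centroid of triangle KSB ⇒ R = (11/21, 1/9)
4. H is where the line through K parallel to RS meets line FX ⇒ H = (15/91, 10/13)
5. D is the midpoint of HS ⇒ D = (67/182, 43/78)
through X parallel to HR: direction (14/39, -77/117); meets DK at V = (3685/9373, 2365/4017)
V = D + t·(K−D) with t = -7/103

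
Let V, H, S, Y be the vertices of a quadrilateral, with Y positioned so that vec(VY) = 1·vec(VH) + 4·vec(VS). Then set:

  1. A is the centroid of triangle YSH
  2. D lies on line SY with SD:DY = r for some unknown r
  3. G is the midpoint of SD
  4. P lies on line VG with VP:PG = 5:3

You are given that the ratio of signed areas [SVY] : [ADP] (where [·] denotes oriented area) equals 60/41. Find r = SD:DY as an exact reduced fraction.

Choose coordinates V = (0, 0), H = (1, 0), S = (0, 1), Y = (1, 4).
1. A is the centroid of triangle YSH ⇒ A = (2/3, 5/3)
2. With SD:DY = r, write λ = r/(r+1) so D = S + λ·(Y−S); D is affine-linear in λ
3. G is the midpoint of SD ⇒ G is an affine combination of earlier points and hence also affine-linear in λ
4. P lies on line VG with VP:PG = 5:3 ⇒ P is an affine combination of earlier points and hence also affine-linear in λ
Every point depending on D is an affine combination of D and λ-independent points, so each such coordinate is linear in λ; the λ² term in each signed area is a multiple of (Y−S)×(Y−S) = 0, so 2·[SVY] and 2·[ADP] are each linear in λ. Evaluating at λ=0 and λ=1:
  2·[SVY] = 1,   2·[ADP] = 13/24·λ + 1/4
So [SVY]:[ADP] = (1) / (13/24·λ + 1/4). Setting this equal to 60/41:
  1 = 60/41·(13/24·λ + 1/4)  ⇒  λ = 4/5
Then r = λ/(1−λ) = (4/5)/(1/5) = 4. Check: with r = 4, D = (4/5, 17/5) and [SVY]:[ADP] = 60/41 as required.

r = 4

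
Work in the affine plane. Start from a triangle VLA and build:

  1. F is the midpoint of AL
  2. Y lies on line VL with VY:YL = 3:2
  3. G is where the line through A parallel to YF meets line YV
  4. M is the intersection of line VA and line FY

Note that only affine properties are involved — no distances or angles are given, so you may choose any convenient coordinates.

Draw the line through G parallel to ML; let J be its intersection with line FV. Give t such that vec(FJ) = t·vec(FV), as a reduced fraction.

t = 7/10

Work in coordinates with V = (0, 0), L = (1, 0), A = (0, 1).
1. F is the midpoint of AL ⇒ F = (1/2, 1/2)
2. Y lies on line VL with VY:YL = 3:2 ⇒ Y = (3/5, 0)
3. G is where the line through A parallel to YF meets line YV ⇒ G = (1/5, 0)
4. M is the intersection of line VA and line FY ⇒ M = (0, 3)
through G parallel to ML: direction (1, -3); meets FV at J = (3/20, 3/20)
J = F + t·(V−F) with t = 7/10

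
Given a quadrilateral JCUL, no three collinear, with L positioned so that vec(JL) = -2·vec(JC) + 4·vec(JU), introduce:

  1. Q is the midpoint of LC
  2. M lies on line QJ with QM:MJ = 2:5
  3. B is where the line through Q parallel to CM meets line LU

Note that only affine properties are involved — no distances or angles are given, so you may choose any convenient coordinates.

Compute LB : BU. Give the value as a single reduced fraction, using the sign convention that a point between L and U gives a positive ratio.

LB:BU = 8/9

Set J = (0, 0), C = (1, 0), U = (0, 1), L = (-2, 4); any affine frame gives the same invariant.
1. Q is the midpoint of LC ⇒ Q = (-1/2, 2)
2. M lies on line QJ with QM:MJ = 2:5 ⇒ M = (-5/14, 10/7)
3. B is where the line through Q parallel to CM meets line LU ⇒ B = (-18/17, 44/17)
B = L + t·(U−L) with t = 8/17, so LB:BU = t:(1−t) = 8/17:9/17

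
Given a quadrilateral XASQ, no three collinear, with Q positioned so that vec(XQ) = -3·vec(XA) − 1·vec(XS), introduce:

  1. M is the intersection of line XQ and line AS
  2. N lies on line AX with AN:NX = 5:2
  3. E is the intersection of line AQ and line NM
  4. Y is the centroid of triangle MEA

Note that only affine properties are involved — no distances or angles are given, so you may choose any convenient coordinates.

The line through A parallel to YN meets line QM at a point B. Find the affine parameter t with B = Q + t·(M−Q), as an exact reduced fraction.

t = 15/17

Set X = (0, 0), A = (1, 0), S = (0, 1), Q = (-3, -1); any affine frame gives the same invariant.
1. M is the intersection of line XQ and line AS ⇒ M = (3/4, 1/4)
2. N lies on line AX with AN:NX = 5:2 ⇒ N = (2/7, 0)
3. E is the intersection of line AQ and line NM ⇒ E = (-1/3, -1/3)
4. Y is the centroid of triangle MEA ⇒ Y = (17/36, -1/36)
through A parallel to YN: direction (-47/252, 1/36); meets QM at B = (21/68, 7/68)
B = Q + t·(M−Q) with t = 15/17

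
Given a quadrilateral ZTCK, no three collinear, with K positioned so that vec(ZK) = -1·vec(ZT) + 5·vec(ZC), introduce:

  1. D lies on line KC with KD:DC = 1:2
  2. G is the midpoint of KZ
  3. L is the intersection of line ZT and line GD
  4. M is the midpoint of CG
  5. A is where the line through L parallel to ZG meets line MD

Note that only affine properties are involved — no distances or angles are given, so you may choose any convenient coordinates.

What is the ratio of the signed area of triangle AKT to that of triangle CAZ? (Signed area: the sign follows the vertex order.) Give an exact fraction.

Assign Z = (0, 0), T = (1, 0), C = (0, 1), K = (-1, 5) — the answer is frame-independent, so this choice is without loss of generality.
1. D lies on line KC with KD:DC = 1:2 ⇒ D = (-2/3, 11/3)
2. G is the midpoint of KZ ⇒ G = (-1/2, 5/2)
3. L is the intersection of line ZT and line GD ⇒ L = (-1/7, 0)
4. M is the midpoint of CG ⇒ M = (-1/4, 7/4)
5. A is where the line through L parallel to ZG meets line MD ⇒ A = (-23/7, 110/7)
2·[AKT] = 10, 2·[CAZ] = 23/7
[AKT]:[CAZ] = 10:23/7 = 70/23

[AKT]:[CAZ] = 70/23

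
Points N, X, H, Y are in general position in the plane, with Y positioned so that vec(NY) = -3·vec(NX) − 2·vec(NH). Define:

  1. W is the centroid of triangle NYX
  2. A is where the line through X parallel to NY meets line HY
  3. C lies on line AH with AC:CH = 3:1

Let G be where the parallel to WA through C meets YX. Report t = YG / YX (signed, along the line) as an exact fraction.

Choose coordinates N = (0, 0), X = (1, 0), H = (0, 1), Y = (-3, -2).
1. W is the centroid of triangle NYX ⇒ W = (-2/3, -2/3)
2. A is where the line through X parallel to NY meets line HY ⇒ A = (-5, -4)
3. C lies on line AH with AC:CH = 3:1 ⇒ C = (-5/4, -1/4)
through C parallel to WA: direction (-13/3, -10/3); meets YX at G = (-9/2, -11/4)
G = Y + t·(X−Y) with t = -3/8

t = -3/8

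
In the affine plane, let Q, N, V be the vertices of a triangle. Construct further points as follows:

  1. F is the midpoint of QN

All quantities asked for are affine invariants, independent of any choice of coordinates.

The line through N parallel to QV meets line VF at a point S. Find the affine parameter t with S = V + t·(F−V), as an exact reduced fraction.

t = 2

Choose coordinates Q = (0, 0), N = (1, 0), V = (0, 1).
1. F is the midpoint of QN ⇒ F = (1/2, 0)
through N parallel to QV: direction (0, 1); meets VF at S = (1, -1)
S = V + t·(F−V) with t = 2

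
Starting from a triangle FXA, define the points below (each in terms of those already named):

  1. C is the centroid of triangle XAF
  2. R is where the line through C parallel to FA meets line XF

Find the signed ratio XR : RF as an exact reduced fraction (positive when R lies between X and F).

XR:RF = 2

Work in coordinates with F = (0, 0), X = (1, 0), A = (0, 1).
1. C is the centroid of triangle XAF ⇒ C = (1/3, 1/3)
2. R is where the line through C parallel to FA meets line XF ⇒ R = (1/3, 0)
R = X + t·(F−X) with t = 2/3, so XR:RF = t:(1−t) = 2/3:1/3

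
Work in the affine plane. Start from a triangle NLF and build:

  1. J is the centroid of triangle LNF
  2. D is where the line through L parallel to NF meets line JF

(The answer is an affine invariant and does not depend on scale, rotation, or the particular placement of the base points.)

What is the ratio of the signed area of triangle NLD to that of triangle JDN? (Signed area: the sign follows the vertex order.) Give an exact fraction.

[NLD]:[JDN] = 3/2

Assign N = (0, 0), L = (1, 0), F = (0, 1) — the answer is frame-independent, so this choice is without loss of generality.
1. J is the centroid of triangle LNF ⇒ J = (1/3, 1/3)
2. D is where the line through L parallel to NF meets line JF ⇒ D = (1, -1)
2·[NLD] = -1, 2·[JDN] = -2/3
[NLD]:[JDN] = -1:-2/3 = 3/2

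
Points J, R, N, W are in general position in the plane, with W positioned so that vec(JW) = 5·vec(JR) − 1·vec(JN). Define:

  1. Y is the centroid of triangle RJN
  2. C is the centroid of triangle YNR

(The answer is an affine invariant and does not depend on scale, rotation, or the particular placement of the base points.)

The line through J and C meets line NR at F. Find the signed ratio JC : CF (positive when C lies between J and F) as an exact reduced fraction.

Set J = (0, 0), R = (1, 0), N = (0, 1), W = (5, -1); any affine frame gives the same invariant.
1. Y is the centroid of triangle RJN ⇒ Y = (1/3, 1/3)
2. C is the centroid of triangle YNR ⇒ C = (4/9, 4/9)
line JC meets NR at F = (1/2, 1/2)
C = J + t·(F−J) with t = 8/9, so JC:CF = 8/9:1/9

JC:CF = 8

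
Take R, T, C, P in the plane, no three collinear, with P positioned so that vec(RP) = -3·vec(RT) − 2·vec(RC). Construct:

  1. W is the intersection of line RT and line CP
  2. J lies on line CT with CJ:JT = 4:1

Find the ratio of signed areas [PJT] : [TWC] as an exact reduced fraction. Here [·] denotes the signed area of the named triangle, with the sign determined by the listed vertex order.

[PJT]:[TWC] = 3/5

Assign R = (0, 0), T = (1, 0), C = (0, 1), P = (-3, -2) — the answer is frame-independent, so this choice is without loss of generality.
1. W is the intersection of line RT and line CP ⇒ W = (-1, 0)
2. J lies on line CT with CJ:JT = 4:1 ⇒ J = (4/5, 1/5)
2·[PJT] = -6/5, 2·[TWC] = -2
[PJT]:[TWC] = -6/5:-2 = 3/5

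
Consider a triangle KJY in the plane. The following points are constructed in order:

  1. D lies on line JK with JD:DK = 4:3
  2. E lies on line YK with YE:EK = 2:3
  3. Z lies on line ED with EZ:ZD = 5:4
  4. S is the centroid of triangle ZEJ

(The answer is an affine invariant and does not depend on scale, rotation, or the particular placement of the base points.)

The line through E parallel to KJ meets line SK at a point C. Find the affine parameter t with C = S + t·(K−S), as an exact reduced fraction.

Work in coordinates with K = (0, 0), J = (1, 0), Y = (0, 1).
1. D lies on line JK with JD:DK = 4:3 ⇒ D = (3/7, 0)
2. E lies on line YK with YE:EK = 2:3 ⇒ E = (0, 3/5)
3. Z lies on line ED with EZ:ZD = 5:4 ⇒ Z = (5/21, 4/15)
4. S is the centroid of triangle ZEJ ⇒ S = (26/63, 13/45)
through E parallel to KJ: direction (1, 0); meets SK at C = (6/7, 3/5)
C = S + t·(K−S) with t = -14/13

t = -14/13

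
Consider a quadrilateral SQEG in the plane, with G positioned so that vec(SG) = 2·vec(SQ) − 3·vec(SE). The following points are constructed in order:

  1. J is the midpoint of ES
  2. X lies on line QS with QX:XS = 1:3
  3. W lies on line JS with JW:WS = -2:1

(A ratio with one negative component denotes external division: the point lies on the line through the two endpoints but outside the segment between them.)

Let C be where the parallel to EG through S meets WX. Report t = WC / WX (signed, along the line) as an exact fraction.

Choose coordinates S = (0, 0), Q = (1, 0), E = (0, 1), G = (2, -3).
1. J is the midpoint of ES ⇒ J = (0, 1/2)
2. X lies on line QS with QX:XS = 1:3 ⇒ X = (3/4, 0)
3. W lies on line JS with JW:WS = -2:1 ⇒ W = (0, -1/2)
through S parallel to EG: direction (2, -4); meets WX at C = (3/16, -3/8)
C = W + t·(X−W) with t = 1/4

t = 1/4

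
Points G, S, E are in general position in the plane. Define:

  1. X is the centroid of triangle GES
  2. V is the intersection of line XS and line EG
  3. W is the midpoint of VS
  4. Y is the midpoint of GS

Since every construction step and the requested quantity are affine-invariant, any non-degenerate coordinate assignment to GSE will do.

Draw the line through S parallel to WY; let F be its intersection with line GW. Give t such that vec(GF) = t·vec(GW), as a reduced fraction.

Choose coordinates G = (0, 0), S = (1, 0), E = (0, 1).
1. X is the centroid of triangle GES ⇒ X = (1/3, 1/3)
2. V is the intersection of line XS and line EG ⇒ V = (0, 1/2)
3. W is the midpoint of VS ⇒ W = (1/2, 1/4)
4. Y is the midpoint of GS ⇒ Y = (1/2, 0)
through S parallel to WY: direction (0, -1/4); meets GW at F = (1, 1/2)
F = G + t·(W−G) with t = 2

t = 2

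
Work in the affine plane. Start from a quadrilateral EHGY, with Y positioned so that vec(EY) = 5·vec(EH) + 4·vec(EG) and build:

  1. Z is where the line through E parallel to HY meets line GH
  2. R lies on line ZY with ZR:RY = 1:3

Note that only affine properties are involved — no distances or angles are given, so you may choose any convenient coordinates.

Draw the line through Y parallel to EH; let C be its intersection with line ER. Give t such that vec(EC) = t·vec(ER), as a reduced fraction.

Work in coordinates with E = (0, 0), H = (1, 0), G = (0, 1), Y = (5, 4).
1. Z is where the line through E parallel to HY meets line GH ⇒ Z = (1/2, 1/2)
2. R lies on line ZY with ZR:RY = 1:3 ⇒ R = (13/8, 11/8)
through Y parallel to EH: direction (1, 0); meets ER at C = (52/11, 4)
C = E + t·(R−E) with t = 32/11

t = 32/11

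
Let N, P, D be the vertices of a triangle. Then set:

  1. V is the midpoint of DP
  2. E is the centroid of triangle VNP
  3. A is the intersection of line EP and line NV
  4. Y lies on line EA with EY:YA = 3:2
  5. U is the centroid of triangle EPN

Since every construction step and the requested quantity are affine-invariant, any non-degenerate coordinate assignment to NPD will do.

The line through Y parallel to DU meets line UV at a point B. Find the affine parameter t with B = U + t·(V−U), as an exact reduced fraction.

Assign N = (0, 0), P = (1, 0), D = (0, 1) — the answer is frame-independent, so this choice is without loss of generality.
1. V is the midpoint of DP ⇒ V = (1/2, 1/2)
2. E is the centroid of triangle VNP ⇒ E = (1/2, 1/6)
3. A is the intersection of line EP and line NV ⇒ A = (1/4, 1/4)
4. Y lies on line EA with EY:YA = 3:2 ⇒ Y = (7/20, 13/60)
5. U is the centroid of triangle EPN ⇒ U = (1/2, 1/18)
through Y parallel to DU: direction (1/2, -17/18); meets UV at B = (1/2, -1/15)
B = U + t·(V−U) with t = -11/40

t = -11/40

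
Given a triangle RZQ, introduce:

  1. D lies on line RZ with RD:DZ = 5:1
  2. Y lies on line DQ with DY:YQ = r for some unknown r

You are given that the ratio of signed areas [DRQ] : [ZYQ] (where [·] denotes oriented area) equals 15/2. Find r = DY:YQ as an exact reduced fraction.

r = 1/2

Choose coordinates R = (0, 0), Z = (1, 0), Q = (0, 1).
1. D lies on line RZ with RD:DZ = 5:1 ⇒ D = (5/6, 0)
2. With DY:YQ = r, write λ = r/(r+1) so Y = D + λ·(Q−D); Y is affine-linear in λ
Every point depending on Y is an affine combination of Y and λ-independent points, so each such coordinate is linear in λ; the λ² term in each signed area is a multiple of (Q−D)×(Q−D) = 0, so 2·[DRQ] and 2·[ZYQ] are each linear in λ. Evaluating at λ=0 and λ=1:
  2·[DRQ] = -5/6,   2·[ZYQ] = 1/6·λ − 1/6
So [DRQ]:[ZYQ] = (-5/6) / (1/6·λ − 1/6). Setting this equal to 15/2:
  -5/6 = 15/2·(1/6·λ − 1/6)  ⇒  λ = 1/3
Then r = λ/(1−λ) = (1/3)/(2/3) = 1/2. Check: with r = 1/2, Y = (5/9, 1/3) and [DRQ]:[ZYQ] = 15/2 as required.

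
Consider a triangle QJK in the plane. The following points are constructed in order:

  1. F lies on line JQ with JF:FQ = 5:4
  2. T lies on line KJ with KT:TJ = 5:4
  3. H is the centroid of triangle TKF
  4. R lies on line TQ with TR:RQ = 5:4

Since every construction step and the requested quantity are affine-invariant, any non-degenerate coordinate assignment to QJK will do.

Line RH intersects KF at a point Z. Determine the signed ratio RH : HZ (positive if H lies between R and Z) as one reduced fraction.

Set Q = (0, 0), J = (1, 0), K = (0, 1); any affine frame gives the same invariant.
1. F lies on line JQ with JF:FQ = 5:4 ⇒ F = (4/9, 0)
2. T lies on line KJ with KT:TJ = 5:4 ⇒ T = (5/9, 4/9)
3. H is the centroid of triangle TKF ⇒ H = (1/3, 13/27)
4. R lies on line TQ with TR:RQ = 5:4 ⇒ R = (20/81, 16/81)
line RH meets KF at Z = (244/837, 32/93)
H = R + t·(Z−R) with t = 31/16, so RH:HZ = 31/16:-15/16

RH:HZ = -31/15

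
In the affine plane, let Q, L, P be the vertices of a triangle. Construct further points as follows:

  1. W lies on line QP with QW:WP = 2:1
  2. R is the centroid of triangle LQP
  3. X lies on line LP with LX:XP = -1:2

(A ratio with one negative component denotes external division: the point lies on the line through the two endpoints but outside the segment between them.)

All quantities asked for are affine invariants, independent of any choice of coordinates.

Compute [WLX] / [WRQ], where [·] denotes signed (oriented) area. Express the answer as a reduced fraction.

[WLX]:[WRQ] = 3/2

Set Q = (0, 0), L = (1, 0), P = (0, 1); any affine frame gives the same invariant.
1. W lies on line QP with QW:WP = 2:1 ⇒ W = (0, 2/3)
2. R is the centroid of triangle LQP ⇒ R = (1/3, 1/3)
3. X lies on line LP with LX:XP = -1:2 ⇒ X = (2, -1)
2·[WLX] = -1/3, 2·[WRQ] = -2/9
[WLX]:[WRQ] = -1/3:-2/9 = 3/2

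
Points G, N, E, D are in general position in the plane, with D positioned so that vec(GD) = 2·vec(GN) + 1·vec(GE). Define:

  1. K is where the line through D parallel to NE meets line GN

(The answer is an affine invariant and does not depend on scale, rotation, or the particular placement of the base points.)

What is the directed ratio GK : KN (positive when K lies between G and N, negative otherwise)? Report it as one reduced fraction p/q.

Assign G = (0, 0), N = (1, 0), E = (0, 1), D = (2, 1) — the answer is frame-independent, so this choice is without loss of generality.
1. K is where the line through D parallel to NE meets line GN ⇒ K = (3, 0)
K = G + t·(N−G) with t = 3, so GK:KN = t:(1−t) = 3:-2

GK:KN = -3/2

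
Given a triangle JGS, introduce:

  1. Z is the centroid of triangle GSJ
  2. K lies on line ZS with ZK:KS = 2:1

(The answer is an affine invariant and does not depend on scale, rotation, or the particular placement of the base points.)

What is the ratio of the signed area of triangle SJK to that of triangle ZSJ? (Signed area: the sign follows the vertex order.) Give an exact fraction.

[SJK]:[ZSJ] = 1/3

Assign J = (0, 0), G = (1, 0), S = (0, 1) — the answer is frame-independent, so this choice is without loss of generality.
1. Z is the centroid of triangle GSJ ⇒ Z = (1/3, 1/3)
2. K lies on line ZS with ZK:KS = 2:1 ⇒ K = (1/9, 7/9)
2·[SJK] = 1/9, 2·[ZSJ] = 1/3
[SJK]:[ZSJ] = 1/9:1/3 = 1/3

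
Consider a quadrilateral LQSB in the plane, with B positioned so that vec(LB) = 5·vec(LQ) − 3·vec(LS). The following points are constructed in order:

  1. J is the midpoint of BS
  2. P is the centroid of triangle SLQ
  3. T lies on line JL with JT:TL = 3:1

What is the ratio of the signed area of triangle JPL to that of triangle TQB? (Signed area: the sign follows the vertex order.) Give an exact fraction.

Assign L = (0, 0), Q = (1, 0), S = (0, 1), B = (5, -3) — the answer is frame-independent, so this choice is without loss of generality.
1. J is the midpoint of BS ⇒ J = (5/2, -1)
2. P is the centroid of triangle SLQ ⇒ P = (1/3, 1/3)
3. T lies on line JL with JT:TL = 3:1 ⇒ T = (5/8, -1/4)
2·[JPL] = 7/6, 2·[TQB] = -17/8
[JPL]:[TQB] = 7/6:-17/8 = -28/51

[JPL]:[TQB] = -28/51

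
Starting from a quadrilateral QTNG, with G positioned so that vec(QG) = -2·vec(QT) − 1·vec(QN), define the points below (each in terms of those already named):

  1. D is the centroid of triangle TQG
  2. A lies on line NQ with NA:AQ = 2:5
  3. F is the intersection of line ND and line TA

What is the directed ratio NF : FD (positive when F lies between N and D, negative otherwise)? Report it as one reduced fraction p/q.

Work in coordinates with Q = (0, 0), T = (1, 0), N = (0, 1), G = (-2, -1).
1. D is the centroid of triangle TQG ⇒ D = (-1/3, -1/3)
2. A lies on line NQ with NA:AQ = 2:5 ⇒ A = (0, 5/7)
3. F is the intersection of line ND and line TA ⇒ F = (-2/33, 25/33)
F = N + t·(D−N) with t = 2/11, so NF:FD = t:(1−t) = 2/11:9/11

NF:FD = 2/9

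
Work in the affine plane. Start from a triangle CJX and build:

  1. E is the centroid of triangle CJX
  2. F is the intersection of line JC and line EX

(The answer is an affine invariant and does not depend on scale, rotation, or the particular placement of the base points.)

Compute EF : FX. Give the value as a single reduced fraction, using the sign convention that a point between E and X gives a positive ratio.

Set C = (0, 0), J = (1, 0), X = (0, 1); any affine frame gives the same invariant.
1. E is the centroid of triangle CJX ⇒ E = (1/3, 1/3)
2. F is the intersection of line JC and line EX ⇒ F = (1/2, 0)
F = E + t·(X−E) with t = -1/2, so EF:FX = t:(1−t) = -1/2:3/2

EF:FX = -1/3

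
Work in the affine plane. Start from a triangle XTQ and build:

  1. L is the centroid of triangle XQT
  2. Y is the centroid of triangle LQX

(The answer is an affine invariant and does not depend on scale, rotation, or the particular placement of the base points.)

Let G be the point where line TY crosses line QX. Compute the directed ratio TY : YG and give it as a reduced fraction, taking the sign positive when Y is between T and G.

TY:YG = 8

Work in coordinates with X = (0, 0), T = (1, 0), Q = (0, 1).
1. L is the centroid of triangle XQT ⇒ L = (1/3, 1/3)
2. Y is the centroid of triangle LQX ⇒ Y = (1/9, 4/9)
line TY meets QX at G = (0, 1/2)
Y = T + t·(G−T) with t = 8/9, so TY:YG = 8/9:1/9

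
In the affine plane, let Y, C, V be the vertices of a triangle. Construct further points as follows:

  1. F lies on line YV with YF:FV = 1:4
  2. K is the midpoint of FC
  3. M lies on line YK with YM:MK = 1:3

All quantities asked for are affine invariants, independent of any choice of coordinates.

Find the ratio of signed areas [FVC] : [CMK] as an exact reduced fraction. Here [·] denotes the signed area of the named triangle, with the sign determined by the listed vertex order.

[FVC]:[CMK] = 32/3

Set Y = (0, 0), C = (1, 0), V = (0, 1); any affine frame gives the same invariant.
1. F lies on line YV with YF:FV = 1:4 ⇒ F = (0, 1/5)
2. K is the midpoint of FC ⇒ K = (1/2, 1/10)
3. M lies on line YK with YM:MK = 1:3 ⇒ M = (1/8, 1/40)
2·[FVC] = -4/5, 2·[CMK] = -3/40
[FVC]:[CMK] = -4/5:-3/40 = 32/3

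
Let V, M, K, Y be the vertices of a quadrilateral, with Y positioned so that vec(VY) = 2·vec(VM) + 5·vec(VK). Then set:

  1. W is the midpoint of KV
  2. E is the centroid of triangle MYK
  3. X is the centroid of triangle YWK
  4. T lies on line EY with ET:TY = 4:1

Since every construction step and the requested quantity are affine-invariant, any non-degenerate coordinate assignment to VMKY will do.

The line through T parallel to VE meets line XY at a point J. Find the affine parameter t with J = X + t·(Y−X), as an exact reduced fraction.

t = -1/5

Choose coordinates V = (0, 0), M = (1, 0), K = (0, 1), Y = (2, 5).
1. W is the midpoint of KV ⇒ W = (0, 1/2)
2. E is the centroid of triangle MYK ⇒ E = (1, 2)
3. X is the centroid of triangle YWK ⇒ X = (2/3, 13/6)
4. T lies on line EY with ET:TY = 4:1 ⇒ T = (9/5, 22/5)
through T parallel to VE: direction (1, 2); meets XY at J = (2/5, 8/5)
J = X + t·(Y−X) with t = -1/5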